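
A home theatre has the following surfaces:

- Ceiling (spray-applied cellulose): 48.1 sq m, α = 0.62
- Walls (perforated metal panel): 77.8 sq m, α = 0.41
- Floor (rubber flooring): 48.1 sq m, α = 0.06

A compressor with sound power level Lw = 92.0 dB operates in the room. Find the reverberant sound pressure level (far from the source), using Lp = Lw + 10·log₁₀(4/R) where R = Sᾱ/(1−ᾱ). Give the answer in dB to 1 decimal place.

A = 64.606 sabins; S = 174.0 sq m.
ᾱ = 0.3713, so room constant R = A/(1−ᾱ) = 102.761 sq m.
Lp = Lw + 10 log₁₀(4/R) = 92.0 -14.10 = 77.9 dB.

77.9 dB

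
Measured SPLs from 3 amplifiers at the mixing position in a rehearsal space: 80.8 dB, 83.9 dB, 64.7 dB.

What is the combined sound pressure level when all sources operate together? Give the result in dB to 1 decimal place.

85.7 dB

Sum in the linear (power) domain: Σ 10^(Lᵢ/10) = 10^(80.8/10) + 10^(83.9/10) + 10^(64.7/10) = 3.686e+08.
Back to dB: 10·log₁₀ Σ = 85.7 dB.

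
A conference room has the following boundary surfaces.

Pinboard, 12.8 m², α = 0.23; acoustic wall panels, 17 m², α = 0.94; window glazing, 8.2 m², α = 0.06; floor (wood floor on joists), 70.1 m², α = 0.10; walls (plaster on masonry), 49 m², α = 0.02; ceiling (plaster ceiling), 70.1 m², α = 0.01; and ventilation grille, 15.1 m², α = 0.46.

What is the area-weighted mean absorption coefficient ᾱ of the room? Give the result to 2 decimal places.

S = Σ Sᵢ = 12.8 + 17 + 8.2 + 70.1 + 49 + 70.1 + 15.1 = 242.3 m².
Σ(Sᵢαᵢ) = 12.8*0.23 + 17*0.94 + 8.2*0.06 + 70.1*0.10 + 49*0.02 + 70.1*0.01 + 15.1*0.46 = 35.053.
ᾱ = A/S = 0.14.

0.14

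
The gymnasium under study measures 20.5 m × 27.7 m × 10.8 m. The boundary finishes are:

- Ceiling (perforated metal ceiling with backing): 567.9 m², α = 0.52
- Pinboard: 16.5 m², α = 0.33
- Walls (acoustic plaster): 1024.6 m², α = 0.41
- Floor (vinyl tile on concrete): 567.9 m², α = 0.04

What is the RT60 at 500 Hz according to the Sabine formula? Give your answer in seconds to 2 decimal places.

Total absorption A = 567.9×0.52 + 16.5×0.33 + 1024.6×0.41 + 567.9×0.04
  = 295.308 + 5.445 + 420.086 + 22.716 = 743.555 m² sabins.
Volume V = 20.5 × 27.7 × 10.8 = 6132.78 m³.
T = 0.161 V/A = 0.161·6132.78/743.555 = 1.33 s.

1.33 s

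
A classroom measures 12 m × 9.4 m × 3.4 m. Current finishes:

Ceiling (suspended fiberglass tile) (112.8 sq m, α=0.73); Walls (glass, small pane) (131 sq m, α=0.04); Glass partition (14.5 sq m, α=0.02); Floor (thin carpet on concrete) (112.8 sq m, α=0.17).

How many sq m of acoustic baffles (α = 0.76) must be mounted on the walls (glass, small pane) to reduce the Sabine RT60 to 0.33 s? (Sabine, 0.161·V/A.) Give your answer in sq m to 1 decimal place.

Total absorption A₁ = 112.8·0.73 + 131·0.04 + 14.5·0.02 + 112.8·0.17
  = 82.344 + 5.240 + 0.290 + 19.176 = 107.050 sq m sabins.
Required A₂ = 0.161·383.52/0.33 = 187.111 sabins.
Absorption to add: 187.111 − 107.050 = 80.061 sabins.
Each sq m of panel replacing the walls (glass, small pane) adds (0.76 − 0.04) = 0.72 sabins.
Area = ΔA/Δα = 80.061/0.72 = 111.2 sq m.

111.2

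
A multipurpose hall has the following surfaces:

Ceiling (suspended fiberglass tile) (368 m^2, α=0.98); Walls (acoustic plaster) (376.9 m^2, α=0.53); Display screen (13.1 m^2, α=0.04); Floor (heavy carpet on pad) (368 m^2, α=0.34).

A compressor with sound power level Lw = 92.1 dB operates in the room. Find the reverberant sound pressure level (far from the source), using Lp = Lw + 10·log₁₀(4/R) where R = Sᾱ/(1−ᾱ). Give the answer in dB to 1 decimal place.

65.7 dB

Σ(Sᵢαᵢ) = 368×0.98 + 376.9×0.53 + 13.1×0.04 + 368×0.34 = 686.041; total area S = 1126.0 m^2.
ᾱ = 686.041/1126.0 = 0.6093; R = Sᾱ/(1−ᾱ) = 686.041/(1−0.6093) = 1755.928 m^2.
Lp = 92.1 + 10·log₁₀(4/1755.928) = 92.1 + (-26.42) = 65.7 dB.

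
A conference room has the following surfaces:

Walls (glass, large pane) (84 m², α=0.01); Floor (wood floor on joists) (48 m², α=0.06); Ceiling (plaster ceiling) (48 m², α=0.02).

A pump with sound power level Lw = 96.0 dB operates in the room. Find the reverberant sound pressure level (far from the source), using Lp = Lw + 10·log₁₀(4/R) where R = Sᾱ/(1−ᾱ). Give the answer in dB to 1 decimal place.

Σ(Sᵢαᵢ) = 84×0.01 + 48×0.06 + 48×0.02 = 4.680; total area S = 180.0 m².
ᾱ = 4.680/180.0 = 0.0260; R = Sᾱ/(1−ᾱ) = 4.680/(1−0.0260) = 4.805 m².
Lp = 96.0 + 10·log₁₀(4/4.805) = 96.0 + (-0.80) = 95.2 dB.

95.2 dB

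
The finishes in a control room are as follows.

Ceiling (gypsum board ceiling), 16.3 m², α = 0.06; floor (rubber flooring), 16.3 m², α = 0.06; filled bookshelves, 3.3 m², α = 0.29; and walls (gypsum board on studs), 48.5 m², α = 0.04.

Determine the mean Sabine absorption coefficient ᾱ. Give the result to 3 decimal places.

Total surface area S = 84.4 m².
Weighted sum Σ Sα = 4.853.
ᾱ = 4.853 / 84.4 = 0.057.

0.057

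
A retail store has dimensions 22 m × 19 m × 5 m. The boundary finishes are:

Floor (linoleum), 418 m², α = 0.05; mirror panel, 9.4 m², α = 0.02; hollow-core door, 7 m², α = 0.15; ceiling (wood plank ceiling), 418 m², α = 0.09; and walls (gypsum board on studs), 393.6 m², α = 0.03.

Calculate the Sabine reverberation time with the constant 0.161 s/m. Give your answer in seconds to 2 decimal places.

Equivalent absorption area: A = 418·0.05 + 9.4·0.02 + 7·0.15 + 418·0.09 + 393.6·0.03 = 71.566 m².
Volume V = 22 × 19 × 5 = 2090 m³.
T = 0.161 V/A = 0.161·2090/71.566 = 4.70 s.

4.70 s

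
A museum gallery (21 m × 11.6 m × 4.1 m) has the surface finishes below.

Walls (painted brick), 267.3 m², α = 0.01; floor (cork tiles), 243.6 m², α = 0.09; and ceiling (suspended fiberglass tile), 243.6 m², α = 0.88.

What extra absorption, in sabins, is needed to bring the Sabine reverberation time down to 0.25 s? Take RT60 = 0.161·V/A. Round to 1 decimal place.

A₁ = Σ Sᵢαᵢ = 267.3·0.01 + 243.6·0.09 + 243.6·0.88 = 238.965 sabins.
V = 998.76 m³. Required absorption A₂ = 0.161 × 998.76 / 0.25 = 643.201 sabins.
ΔA = A₂ − A₁ = 643.201 − 238.965 = 404.2 sabins.

404.2 sabins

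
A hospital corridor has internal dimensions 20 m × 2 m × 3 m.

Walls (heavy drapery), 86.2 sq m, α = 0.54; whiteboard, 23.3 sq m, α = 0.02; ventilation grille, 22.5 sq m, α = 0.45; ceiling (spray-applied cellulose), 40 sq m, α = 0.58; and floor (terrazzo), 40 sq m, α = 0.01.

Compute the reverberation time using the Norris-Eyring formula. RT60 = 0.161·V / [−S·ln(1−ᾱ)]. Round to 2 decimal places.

0.19 s

S = Σ Sᵢ = 212.0 sq m.
Σ(Sᵢαᵢ) = 86.2×0.54 + 23.3×0.02 + 22.5×0.45 + 40×0.58 + 40×0.01 = 80.739.
Mean coefficient ᾱ = A/S = 0.3808.
−S·ln(1−ᾱ) = −212.0 × ln(1 − 0.3808) = 101.617.
V = 20 × 2 × 3 = 120 m³.
T = 0.161·V/[−S·ln(1−ᾱ)] = 0.161·120/101.617 = 0.19 s.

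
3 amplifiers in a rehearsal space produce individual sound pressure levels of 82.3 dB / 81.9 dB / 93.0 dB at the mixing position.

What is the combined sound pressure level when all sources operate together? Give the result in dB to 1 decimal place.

93.7 dB

Converting to relative power and adding: 10^(82.3/10) + 10^(81.9/10) + 10^(93.0/10) = 2.32e+09.
Back to dB: 10·log₁₀ Σ = 93.7 dB.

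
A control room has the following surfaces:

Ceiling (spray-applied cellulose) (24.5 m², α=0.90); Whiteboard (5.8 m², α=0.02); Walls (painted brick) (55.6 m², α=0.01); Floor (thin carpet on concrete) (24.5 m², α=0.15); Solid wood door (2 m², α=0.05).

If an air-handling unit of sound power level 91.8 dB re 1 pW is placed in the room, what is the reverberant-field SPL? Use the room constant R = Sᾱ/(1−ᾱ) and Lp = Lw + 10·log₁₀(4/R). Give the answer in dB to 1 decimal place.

82.4 dB

Σ(Sᵢαᵢ) = 24.5×0.90 + 5.8×0.02 + 55.6×0.01 + 24.5×0.15 + 2×0.05 = 26.497; total area S = 112.4 m².
ᾱ = 0.2357, so room constant R = A/(1−ᾱ) = 34.668 m².
Lp = Lw + 10 log₁₀(4/R) = 91.8 -9.38 = 82.4 dB.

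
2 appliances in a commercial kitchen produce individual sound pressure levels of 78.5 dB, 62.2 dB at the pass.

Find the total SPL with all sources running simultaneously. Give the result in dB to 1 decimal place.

Converting to relative power and adding: 10^(78.5/10) + 10^(62.2/10) = 7.245e+07.
Combined level = 10 log₁₀(7.245e+07) = 78.6 dB.

78.6 dB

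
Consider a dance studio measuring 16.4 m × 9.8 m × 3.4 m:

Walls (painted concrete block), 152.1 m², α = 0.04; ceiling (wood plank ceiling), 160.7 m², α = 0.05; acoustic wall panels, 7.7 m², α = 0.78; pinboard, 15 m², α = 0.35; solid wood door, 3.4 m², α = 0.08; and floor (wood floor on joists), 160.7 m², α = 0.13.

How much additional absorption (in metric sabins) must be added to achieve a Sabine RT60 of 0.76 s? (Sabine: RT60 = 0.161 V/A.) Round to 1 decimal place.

69.2 sabins

Summing Sᵢαᵢ: 6.084 + 8.035 + 6.006 + 5.250 + 0.272 + 20.891 → A₁ = 46.538 sabins.
For T = 0.76 s, need A₂ = 0.161·V/T = 0.161·546.448/0.76 = 115.761 sabins.
Shortfall: 115.761 − 46.538 = 69.2 sabins.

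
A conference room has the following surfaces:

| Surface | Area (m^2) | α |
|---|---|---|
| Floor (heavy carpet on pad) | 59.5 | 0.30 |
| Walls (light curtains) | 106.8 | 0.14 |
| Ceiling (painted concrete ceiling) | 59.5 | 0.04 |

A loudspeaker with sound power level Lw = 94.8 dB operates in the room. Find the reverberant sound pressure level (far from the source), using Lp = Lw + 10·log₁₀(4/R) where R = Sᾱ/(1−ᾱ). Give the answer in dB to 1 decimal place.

A = 35.182 sabins; S = 225.8 m^2.
ᾱ = 35.182/225.8 = 0.1558; R = Sᾱ/(1−ᾱ) = 35.182/(1−0.1558) = 41.675 m^2.
Lp = 94.8 + 10·log₁₀(4/41.675) = 94.8 + (-10.18) = 84.6 dB.

84.6 dB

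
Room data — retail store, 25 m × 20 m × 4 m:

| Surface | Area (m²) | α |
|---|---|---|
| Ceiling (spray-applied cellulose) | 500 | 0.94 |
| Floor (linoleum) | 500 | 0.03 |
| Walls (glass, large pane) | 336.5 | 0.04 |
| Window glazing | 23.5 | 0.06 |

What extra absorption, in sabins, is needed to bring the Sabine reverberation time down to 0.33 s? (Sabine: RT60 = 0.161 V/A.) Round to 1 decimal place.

475.9 sabins

Equivalent absorption area: A₁ = 500×0.94 + 500×0.03 + 336.5×0.04 + 23.5×0.06 = 499.870 m².
V = 2000 m³. Required absorption A₂ = 0.161 × 2000 / 0.33 = 975.758 sabins.
ΔA = A₂ − A₁ = 975.758 − 499.870 = 475.9 sabins.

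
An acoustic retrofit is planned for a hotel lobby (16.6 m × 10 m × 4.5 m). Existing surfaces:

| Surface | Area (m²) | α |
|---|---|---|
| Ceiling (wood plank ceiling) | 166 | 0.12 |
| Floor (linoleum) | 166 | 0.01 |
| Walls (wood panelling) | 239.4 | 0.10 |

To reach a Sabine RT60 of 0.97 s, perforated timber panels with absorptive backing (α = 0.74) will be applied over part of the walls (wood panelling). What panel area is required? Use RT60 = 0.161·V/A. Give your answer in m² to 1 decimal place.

122.6

Equivalent absorption area: A₁ = 166*0.12 + 166*0.01 + 239.4*0.10 = 45.520 m².
Required A₂ = 0.161·747/0.97 = 123.987 sabins.
Absorption to add: 123.987 − 45.520 = 78.467 sabins.
Net gain per m²: Δα = 0.74 − 0.10 = 0.64.
Area = ΔA/Δα = 78.467/0.64 = 122.6 m².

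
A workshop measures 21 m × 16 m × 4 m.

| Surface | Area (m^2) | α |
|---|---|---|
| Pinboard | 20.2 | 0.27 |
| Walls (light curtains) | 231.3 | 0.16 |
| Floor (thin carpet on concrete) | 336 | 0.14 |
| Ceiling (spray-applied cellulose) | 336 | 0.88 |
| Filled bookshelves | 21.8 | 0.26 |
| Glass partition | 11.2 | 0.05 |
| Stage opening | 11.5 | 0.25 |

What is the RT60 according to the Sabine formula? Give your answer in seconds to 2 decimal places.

Equivalent absorption area: A = 20.2×0.27 + 231.3×0.16 + 336×0.14 + 336×0.88 + 21.8×0.26 + 11.2×0.05 + 11.5×0.25 = 394.285 m^2.
Room volume: 1344 m³.
RT60 = 0.161 · V / A = 0.161 × 1344 / 394.285 = 0.55 s.

0.55 sec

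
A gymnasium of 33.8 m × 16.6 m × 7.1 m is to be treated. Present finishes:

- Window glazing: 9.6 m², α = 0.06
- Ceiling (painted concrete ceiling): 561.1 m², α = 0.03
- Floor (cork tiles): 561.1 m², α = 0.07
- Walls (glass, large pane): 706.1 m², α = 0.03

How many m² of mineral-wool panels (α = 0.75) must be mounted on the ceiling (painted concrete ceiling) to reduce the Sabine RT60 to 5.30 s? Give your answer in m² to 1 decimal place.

59.9

A₁ = Σ Sᵢαᵢ = 9.6*0.06 + 561.1*0.03 + 561.1*0.07 + 706.1*0.03 = 77.869 sabins.
Required A₂ = 0.161·3983.668/5.30 = 121.013 sabins.
Absorption to add: 121.013 − 77.869 = 43.144 sabins.
Each m² of panel replacing the ceiling (painted concrete ceiling) adds (0.75 − 0.03) = 0.72 sabins.
Area = ΔA/Δα = 43.144/0.72 = 59.9 m².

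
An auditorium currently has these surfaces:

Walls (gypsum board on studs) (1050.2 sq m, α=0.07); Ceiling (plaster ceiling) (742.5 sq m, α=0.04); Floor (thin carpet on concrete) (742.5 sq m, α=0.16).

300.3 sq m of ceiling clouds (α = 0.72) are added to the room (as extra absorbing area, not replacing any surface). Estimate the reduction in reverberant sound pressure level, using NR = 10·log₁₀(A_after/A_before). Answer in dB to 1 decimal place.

3.0 dB

A_before = Σ Sᵢαᵢ = 1050.2·0.07 + 742.5·0.04 + 742.5·0.16 = 222.014 sabins.
Added absorption = 300.3 × 0.72 = 216.216 sabins.
New total A_after = 438.230 sabins.
Reduction = 10 log₁₀(A_after/A_before) = 10 log₁₀(1.9739) = 3.0 dB.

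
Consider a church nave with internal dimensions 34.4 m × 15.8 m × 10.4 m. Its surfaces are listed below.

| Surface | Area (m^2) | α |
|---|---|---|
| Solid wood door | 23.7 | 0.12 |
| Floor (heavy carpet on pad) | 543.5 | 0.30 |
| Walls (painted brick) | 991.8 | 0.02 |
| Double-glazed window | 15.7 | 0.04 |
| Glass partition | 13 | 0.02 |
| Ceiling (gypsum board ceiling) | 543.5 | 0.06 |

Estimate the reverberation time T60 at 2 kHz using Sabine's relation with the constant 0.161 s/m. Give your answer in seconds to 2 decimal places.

4.15 seconds

A = Σ Sᵢαᵢ = 23.7×0.12 + 543.5×0.30 + 991.8×0.02 + 15.7×0.04 + 13×0.02 + 543.5×0.06 = 219.228 sabins.
Room volume: 5652.608 m³.
RT60 = 0.161 · V / A = 0.161 × 5652.608 / 219.228 = 4.15 s.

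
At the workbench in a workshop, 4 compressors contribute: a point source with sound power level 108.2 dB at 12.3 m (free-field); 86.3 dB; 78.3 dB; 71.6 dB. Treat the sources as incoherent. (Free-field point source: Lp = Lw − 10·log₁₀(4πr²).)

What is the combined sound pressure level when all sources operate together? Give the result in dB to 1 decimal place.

Source at 12.3 m: Lp = 108.2 − 10·log₁₀(4π·12.3²) = 108.2 − 10·log₁₀(1901.166) = 75.4 dB.
Converting to relative power and adding: 10^(75.4/10) + 10^(86.3/10) + 10^(78.3/10) + 10^(71.6/10) = 5.433e+08.
Combined level = 10 log₁₀(5.433e+08) = 87.4 dB.

87.4 dB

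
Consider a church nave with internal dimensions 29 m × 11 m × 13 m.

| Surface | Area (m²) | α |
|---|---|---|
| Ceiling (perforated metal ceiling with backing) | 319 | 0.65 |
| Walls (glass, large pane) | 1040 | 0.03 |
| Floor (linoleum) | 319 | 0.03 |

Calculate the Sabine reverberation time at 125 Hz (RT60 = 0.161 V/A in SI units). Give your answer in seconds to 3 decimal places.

Equivalent absorption area: A = 319*0.65 + 1040*0.03 + 319*0.03 = 248.120 m².
V = 29·11·13 = 4147 m³.
RT60 = 0.161 · V / A = 0.161 × 4147 / 248.120 = 2.691 s.

2.691 sec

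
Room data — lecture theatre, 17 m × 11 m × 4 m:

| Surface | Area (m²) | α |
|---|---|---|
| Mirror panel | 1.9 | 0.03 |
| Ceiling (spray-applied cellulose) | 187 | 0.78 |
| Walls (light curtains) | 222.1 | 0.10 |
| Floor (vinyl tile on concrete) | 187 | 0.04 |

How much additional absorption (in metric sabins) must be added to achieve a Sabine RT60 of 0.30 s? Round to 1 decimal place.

225.8 sabins

A₁ = Σ Sᵢαᵢ = 1.9*0.03 + 187*0.78 + 222.1*0.10 + 187*0.04 = 175.607 sabins.
For T = 0.30 s, need A₂ = 0.161·V/T = 0.161·748/0.30 = 401.427 sabins.
Shortfall: 401.427 − 175.607 = 225.8 sabins.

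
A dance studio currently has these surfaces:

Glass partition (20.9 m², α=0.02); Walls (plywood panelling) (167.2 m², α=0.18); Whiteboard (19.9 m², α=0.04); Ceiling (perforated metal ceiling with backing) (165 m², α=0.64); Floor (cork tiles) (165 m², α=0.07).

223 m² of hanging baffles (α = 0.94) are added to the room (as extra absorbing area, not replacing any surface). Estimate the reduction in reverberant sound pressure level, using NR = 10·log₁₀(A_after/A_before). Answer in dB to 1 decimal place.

Total absorption A_before = 20.9·0.02 + 167.2·0.18 + 19.9·0.04 + 165·0.64 + 165·0.07
  = 0.418 + 30.096 + 0.796 + 105.600 + 11.550 = 148.460 m² sabins.
Added absorption = 223 × 0.94 = 209.620 sabins.
New total A_after = 358.080 sabins.
Reduction = 10 log₁₀(A_after/A_before) = 10 log₁₀(2.4120) = 3.8 dB.

3.8 dB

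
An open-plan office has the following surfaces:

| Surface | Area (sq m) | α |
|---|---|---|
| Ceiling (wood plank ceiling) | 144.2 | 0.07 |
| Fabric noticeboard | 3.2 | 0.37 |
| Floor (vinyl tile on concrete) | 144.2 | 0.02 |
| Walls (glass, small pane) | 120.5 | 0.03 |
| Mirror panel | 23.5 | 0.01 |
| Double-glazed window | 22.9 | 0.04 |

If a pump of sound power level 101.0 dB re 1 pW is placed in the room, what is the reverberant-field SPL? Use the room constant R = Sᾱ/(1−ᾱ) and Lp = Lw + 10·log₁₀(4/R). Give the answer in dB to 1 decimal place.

94.1 dB

Σ(Sᵢαᵢ) = 144.2·0.07 + 3.2·0.37 + 144.2·0.02 + 120.5·0.03 + 23.5·0.01 + 22.9·0.04 = 18.928; total area S = 458.5 sq m.
ᾱ = 18.928/458.5 = 0.0413; R = Sᾱ/(1−ᾱ) = 18.928/(1−0.0413) = 19.743 sq m.
Lp = 101.0 + 10·log₁₀(4/19.743) = 101.0 + (-6.93) = 94.1 dB.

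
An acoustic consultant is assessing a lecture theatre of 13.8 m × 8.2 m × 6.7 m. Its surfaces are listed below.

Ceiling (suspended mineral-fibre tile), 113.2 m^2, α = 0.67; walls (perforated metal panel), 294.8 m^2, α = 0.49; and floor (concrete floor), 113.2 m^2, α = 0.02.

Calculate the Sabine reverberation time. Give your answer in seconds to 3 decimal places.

0.548 s

Summing Sᵢαᵢ: 75.844 + 144.452 + 2.264 → A = 222.560 sabins.
Volume V = 13.8 × 8.2 × 6.7 = 758.172 m³.
T = 0.161 V/A = 0.161·758.172/222.560 = 0.548 s.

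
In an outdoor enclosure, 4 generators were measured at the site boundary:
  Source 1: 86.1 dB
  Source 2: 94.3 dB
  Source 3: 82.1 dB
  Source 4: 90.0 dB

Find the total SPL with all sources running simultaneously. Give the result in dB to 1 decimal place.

Converting to relative power and adding: 10^(86.1/10) + 10^(94.3/10) + 10^(82.1/10) + 10^(90.0/10) = 4.261e+09.
Combined level = 10 log₁₀(4.261e+09) = 96.3 dB.

96.3 dB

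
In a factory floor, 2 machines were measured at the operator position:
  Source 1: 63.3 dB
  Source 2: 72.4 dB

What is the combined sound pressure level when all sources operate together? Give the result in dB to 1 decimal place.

72.9 dB

Σ 10^(Lᵢ/10) = 1.952e+07.
Back to dB: 10·log₁₀ Σ = 72.9 dB.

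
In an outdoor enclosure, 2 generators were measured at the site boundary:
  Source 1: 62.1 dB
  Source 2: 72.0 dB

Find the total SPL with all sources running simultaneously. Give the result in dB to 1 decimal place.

72.4 dB

Σ 10^(Lᵢ/10) = 1.747e+07.
L_total = 10·log₁₀(1.747e+07) = 72.4 dB.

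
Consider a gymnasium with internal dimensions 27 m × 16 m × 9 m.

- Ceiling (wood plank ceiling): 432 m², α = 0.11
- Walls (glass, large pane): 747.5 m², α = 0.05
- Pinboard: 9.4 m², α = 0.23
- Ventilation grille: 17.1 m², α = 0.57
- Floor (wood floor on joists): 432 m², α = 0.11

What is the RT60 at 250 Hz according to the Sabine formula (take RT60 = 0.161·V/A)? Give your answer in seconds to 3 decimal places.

Total absorption A = 432×0.11 + 747.5×0.05 + 9.4×0.23 + 17.1×0.57 + 432×0.11
  = 47.520 + 37.375 + 2.162 + 9.747 + 47.520 = 144.324 m² sabins.
Room volume: 3888 m³.
T = 0.161 V/A = 0.161·3888/144.324 = 4.337 s.

4.337 s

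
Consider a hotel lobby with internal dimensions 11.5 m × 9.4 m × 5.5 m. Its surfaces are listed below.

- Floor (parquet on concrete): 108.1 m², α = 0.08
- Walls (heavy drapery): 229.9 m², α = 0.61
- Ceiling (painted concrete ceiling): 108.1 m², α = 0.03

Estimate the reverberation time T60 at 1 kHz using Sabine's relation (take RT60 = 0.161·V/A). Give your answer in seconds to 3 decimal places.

0.629 s

Total absorption A = 108.1*0.08 + 229.9*0.61 + 108.1*0.03
  = 8.648 + 140.239 + 3.243 = 152.130 m² sabins.
Room volume: 594.55 m³.
T = 0.161 V/A = 0.161·594.55/152.130 = 0.629 s.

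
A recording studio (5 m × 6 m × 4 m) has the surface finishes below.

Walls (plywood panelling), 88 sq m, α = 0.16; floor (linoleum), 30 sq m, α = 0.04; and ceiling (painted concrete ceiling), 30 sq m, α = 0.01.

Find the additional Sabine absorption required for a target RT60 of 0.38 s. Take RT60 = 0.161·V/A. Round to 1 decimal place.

35.3 sabins

Total absorption A₁ = 88*0.16 + 30*0.04 + 30*0.01
  = 14.080 + 1.200 + 0.300 = 15.580 sq m sabins.
For T = 0.38 s, need A₂ = 0.161·V/T = 0.161·120/0.38 = 50.842 sabins.
Shortfall: 50.842 − 15.580 = 35.3 sabins.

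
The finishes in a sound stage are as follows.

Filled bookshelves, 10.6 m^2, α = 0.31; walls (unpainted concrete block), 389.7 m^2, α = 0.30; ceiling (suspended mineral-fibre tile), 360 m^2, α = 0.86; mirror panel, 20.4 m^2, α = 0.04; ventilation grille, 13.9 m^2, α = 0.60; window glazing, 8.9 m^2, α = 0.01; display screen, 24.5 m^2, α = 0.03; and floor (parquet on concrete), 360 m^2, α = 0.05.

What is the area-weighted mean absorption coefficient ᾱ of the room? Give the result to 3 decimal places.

0.385

S = Σ Sᵢ = 10.6 + 389.7 + 360 + 20.4 + 13.9 + 8.9 + 24.5 + 360 = 1188.0 m^2.
A = 10.6*0.31 + 389.7*0.30 + 360*0.86 + 20.4*0.04 + 13.9*0.60 + 8.9*0.01 + 24.5*0.03 + 360*0.05 = 457.776 sabins.
ᾱ = A/S = 0.385.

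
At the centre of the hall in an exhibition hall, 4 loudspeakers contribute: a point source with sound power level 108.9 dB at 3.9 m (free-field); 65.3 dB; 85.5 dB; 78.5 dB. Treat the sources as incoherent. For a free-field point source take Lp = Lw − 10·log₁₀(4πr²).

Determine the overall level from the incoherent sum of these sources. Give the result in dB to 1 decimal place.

Source at 3.9 m: Lp = 108.9 − 10·log₁₀(4π·3.9²) = 108.9 − 10·log₁₀(191.134) = 86.1 dB.
Σ 10^(Lᵢ/10) = 8.364e+08.
Back to dB: 10·log₁₀ Σ = 89.2 dB.

89.2 dB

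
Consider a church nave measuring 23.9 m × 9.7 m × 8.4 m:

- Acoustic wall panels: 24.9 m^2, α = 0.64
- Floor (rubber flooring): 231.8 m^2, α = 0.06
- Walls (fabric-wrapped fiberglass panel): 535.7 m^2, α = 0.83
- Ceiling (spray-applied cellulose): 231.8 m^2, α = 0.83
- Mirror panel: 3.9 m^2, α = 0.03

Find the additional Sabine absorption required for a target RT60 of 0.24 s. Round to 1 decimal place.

639.4 sabins

Total absorption A₁ = 24.9·0.64 + 231.8·0.06 + 535.7·0.83 + 231.8·0.83 + 3.9·0.03
  = 15.936 + 13.908 + 444.631 + 192.394 + 0.117 = 666.986 m^2 sabins.
V = 1947.372 m³. Required absorption A₂ = 0.161 × 1947.372 / 0.24 = 1306.362 sabins.
ΔA = A₂ − A₁ = 1306.362 − 666.986 = 639.4 sabins.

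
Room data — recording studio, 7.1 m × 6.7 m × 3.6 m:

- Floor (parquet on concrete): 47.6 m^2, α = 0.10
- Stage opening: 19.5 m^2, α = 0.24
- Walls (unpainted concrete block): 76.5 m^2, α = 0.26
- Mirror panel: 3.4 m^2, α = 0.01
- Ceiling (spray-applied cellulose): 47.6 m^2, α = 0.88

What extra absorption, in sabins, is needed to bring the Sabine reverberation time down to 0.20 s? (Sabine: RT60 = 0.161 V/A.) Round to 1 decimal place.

66.6 sabins

Total absorption A₁ = 47.6×0.10 + 19.5×0.24 + 76.5×0.26 + 3.4×0.01 + 47.6×0.88
  = 4.760 + 4.680 + 19.890 + 0.034 + 41.888 = 71.252 m^2 sabins.
For T = 0.20 s, need A₂ = 0.161·V/T = 0.161·171.252/0.20 = 137.858 sabins.
ΔA = A₂ − A₁ = 137.858 − 71.252 = 66.6 sabins.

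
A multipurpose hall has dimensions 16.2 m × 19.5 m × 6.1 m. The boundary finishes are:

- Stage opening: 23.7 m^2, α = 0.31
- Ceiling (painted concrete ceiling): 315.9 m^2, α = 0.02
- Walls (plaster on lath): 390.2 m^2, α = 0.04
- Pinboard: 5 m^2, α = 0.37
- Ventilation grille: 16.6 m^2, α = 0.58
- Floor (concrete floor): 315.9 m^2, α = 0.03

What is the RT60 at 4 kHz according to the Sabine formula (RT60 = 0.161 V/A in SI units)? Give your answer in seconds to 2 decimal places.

Total absorption A = 23.7*0.31 + 315.9*0.02 + 390.2*0.04 + 5*0.37 + 16.6*0.58 + 315.9*0.03
  = 7.347 + 6.318 + 15.608 + 1.850 + 9.628 + 9.477 = 50.228 m^2 sabins.
V = 16.2·19.5·6.1 = 1926.99 m³.
Sabine: RT60 = 0.161 × 1926.99 / 50.228 = 6.18 s.

6.18 seconds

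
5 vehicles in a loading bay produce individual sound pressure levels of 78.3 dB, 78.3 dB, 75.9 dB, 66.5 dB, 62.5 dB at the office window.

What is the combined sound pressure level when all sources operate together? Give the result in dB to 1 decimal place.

82.6 dB

Σ 10^(Lᵢ/10) = 1.804e+08.
Back to dB: 10·log₁₀ Σ = 82.6 dB.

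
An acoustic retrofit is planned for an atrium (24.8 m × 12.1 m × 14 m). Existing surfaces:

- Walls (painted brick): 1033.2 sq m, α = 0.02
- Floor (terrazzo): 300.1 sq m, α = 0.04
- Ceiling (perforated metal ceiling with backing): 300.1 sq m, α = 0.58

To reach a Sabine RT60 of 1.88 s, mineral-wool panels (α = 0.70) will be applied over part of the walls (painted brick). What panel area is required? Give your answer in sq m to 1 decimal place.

Equivalent absorption area: A₁ = 1033.2*0.02 + 300.1*0.04 + 300.1*0.58 = 206.726 sq m.
Required A₂ = 0.161·4201.12/1.88 = 359.777 sabins.
Absorption to add: 359.777 − 206.726 = 153.051 sabins.
Net gain per sq m: Δα = 0.70 − 0.02 = 0.68.
Area = ΔA/Δα = 153.051/0.68 = 225.1 sq m.

225.1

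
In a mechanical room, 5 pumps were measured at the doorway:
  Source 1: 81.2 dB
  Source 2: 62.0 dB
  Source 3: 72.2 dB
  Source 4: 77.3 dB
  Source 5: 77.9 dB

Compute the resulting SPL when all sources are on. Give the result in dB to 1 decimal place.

84.2 dB

Converting to relative power and adding: 10^(81.2/10) + 10^(62.0/10) + 10^(72.2/10) + 10^(77.3/10) + 10^(77.9/10) = 2.654e+08.
L_total = 10·log₁₀(2.654e+08) = 84.2 dB.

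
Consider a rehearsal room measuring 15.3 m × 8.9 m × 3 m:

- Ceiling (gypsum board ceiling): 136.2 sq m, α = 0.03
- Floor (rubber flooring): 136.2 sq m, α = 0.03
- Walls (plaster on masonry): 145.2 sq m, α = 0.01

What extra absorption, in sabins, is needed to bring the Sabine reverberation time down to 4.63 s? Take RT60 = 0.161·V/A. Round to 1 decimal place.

4.6 sabins

A₁ = Σ Sᵢαᵢ = 136.2×0.03 + 136.2×0.03 + 145.2×0.01 = 9.624 sabins.
V = 408.51 m³. Required absorption A₂ = 0.161 × 408.51 / 4.63 = 14.205 sabins.
Shortfall: 14.205 − 9.624 = 4.6 sabins.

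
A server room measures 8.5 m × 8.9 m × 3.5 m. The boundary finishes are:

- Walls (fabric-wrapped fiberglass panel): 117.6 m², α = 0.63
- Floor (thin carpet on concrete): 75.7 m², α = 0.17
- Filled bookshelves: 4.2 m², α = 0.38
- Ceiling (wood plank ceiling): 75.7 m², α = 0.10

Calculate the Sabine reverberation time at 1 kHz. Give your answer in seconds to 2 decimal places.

Equivalent absorption area: A = 117.6×0.63 + 75.7×0.17 + 4.2×0.38 + 75.7×0.10 = 96.123 m².
Room volume: 264.775 m³.
T = 0.161 V/A = 0.161·264.775/96.123 = 0.44 s.

0.44 s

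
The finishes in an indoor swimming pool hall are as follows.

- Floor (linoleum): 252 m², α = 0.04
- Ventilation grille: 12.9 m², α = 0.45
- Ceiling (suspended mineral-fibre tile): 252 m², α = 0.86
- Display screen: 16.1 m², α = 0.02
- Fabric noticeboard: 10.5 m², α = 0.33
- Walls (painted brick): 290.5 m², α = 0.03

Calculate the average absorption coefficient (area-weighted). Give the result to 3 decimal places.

0.294

Total surface area S = 834.0 m².
Weighted sum Σ Sα = 245.107.
ᾱ = 245.107 / 834.0 = 0.294.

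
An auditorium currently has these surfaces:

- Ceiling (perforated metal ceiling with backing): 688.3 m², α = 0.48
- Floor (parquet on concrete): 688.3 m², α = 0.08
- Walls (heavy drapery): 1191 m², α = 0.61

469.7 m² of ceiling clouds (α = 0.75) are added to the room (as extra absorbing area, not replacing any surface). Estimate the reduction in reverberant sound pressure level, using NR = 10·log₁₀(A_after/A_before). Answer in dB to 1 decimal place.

Equivalent absorption area: A_before = 688.3·0.48 + 688.3·0.08 + 1191·0.61 = 1111.958 m².
Treatment contributes 469.7·0.75 = 352.275 sabins.
A_after = 1111.958 + 352.275 = 1464.233 sabins.
Reduction = 10 log₁₀(A_after/A_before) = 10 log₁₀(1.3168) = 1.2 dB.

1.2 dB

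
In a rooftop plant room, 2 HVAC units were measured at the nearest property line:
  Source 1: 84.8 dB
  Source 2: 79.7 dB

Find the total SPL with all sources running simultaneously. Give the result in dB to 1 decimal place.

86.0 dB

Σ 10^(Lᵢ/10) = 3.953e+08.
L_total = 10·log₁₀(3.953e+08) = 86.0 dB.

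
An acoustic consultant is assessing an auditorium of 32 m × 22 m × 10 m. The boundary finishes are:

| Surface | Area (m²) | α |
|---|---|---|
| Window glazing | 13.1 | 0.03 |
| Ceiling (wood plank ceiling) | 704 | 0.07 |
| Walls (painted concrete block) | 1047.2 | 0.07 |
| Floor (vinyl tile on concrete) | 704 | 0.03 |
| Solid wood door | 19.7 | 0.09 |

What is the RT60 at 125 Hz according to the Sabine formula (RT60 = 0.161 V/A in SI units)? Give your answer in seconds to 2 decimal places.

7.77 seconds

Equivalent absorption area: A = 13.1·0.03 + 704·0.07 + 1047.2·0.07 + 704·0.03 + 19.7·0.09 = 145.870 m².
V = 32·22·10 = 7040 m³.
RT60 = 0.161 · V / A = 0.161 × 7040 / 145.870 = 7.77 s.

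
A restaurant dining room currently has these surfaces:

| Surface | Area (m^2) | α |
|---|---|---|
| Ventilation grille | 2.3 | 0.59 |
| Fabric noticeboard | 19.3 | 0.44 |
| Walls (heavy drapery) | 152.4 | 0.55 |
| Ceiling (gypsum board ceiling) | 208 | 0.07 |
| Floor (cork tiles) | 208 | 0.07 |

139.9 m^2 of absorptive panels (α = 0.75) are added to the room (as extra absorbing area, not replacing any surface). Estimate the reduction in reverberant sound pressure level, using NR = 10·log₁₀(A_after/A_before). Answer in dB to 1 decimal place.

Equivalent absorption area: A_before = 2.3·0.59 + 19.3·0.44 + 152.4·0.55 + 208·0.07 + 208·0.07 = 122.789 m^2.
Treatment contributes 139.9·0.75 = 104.925 sabins.
New total A_after = 227.714 sabins.
NR = 10·log₁₀(227.714/122.789) = 2.7 dB.

2.7 dB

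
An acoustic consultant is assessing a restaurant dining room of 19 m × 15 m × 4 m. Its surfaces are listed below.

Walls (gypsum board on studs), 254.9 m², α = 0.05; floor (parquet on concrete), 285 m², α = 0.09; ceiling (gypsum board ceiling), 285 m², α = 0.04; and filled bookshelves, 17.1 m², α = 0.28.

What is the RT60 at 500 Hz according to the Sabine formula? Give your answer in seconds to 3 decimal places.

A = Σ Sᵢαᵢ = 254.9×0.05 + 285×0.09 + 285×0.04 + 17.1×0.28 = 54.583 sabins.
Volume V = 19 × 15 × 4 = 1140 m³.
RT60 = 0.161 · V / A = 0.161 × 1140 / 54.583 = 3.363 s.

3.363 seconds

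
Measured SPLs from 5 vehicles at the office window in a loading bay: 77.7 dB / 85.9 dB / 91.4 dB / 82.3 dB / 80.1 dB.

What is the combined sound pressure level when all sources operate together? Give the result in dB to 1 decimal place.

93.2 dB

Converting to relative power and adding: 10^(77.7/10) + 10^(85.9/10) + 10^(91.4/10) + 10^(82.3/10) + 10^(80.1/10) = 2.1e+09.
Back to dB: 10·log₁₀ Σ = 93.2 dB.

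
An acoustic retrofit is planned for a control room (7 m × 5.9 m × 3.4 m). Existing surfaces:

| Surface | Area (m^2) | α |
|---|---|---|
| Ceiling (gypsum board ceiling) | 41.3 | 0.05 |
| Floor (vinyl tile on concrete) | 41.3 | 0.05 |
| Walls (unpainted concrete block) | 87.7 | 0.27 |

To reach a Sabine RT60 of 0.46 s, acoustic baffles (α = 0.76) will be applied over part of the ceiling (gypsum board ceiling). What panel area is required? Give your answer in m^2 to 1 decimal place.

30.1

Total absorption A₁ = 41.3·0.05 + 41.3·0.05 + 87.7·0.27
  = 2.065 + 2.065 + 23.679 = 27.809 m^2 sabins.
Required A₂ = 0.161·140.42/0.46 = 49.147 sabins.
Absorption to add: 49.147 − 27.809 = 21.338 sabins.
Net gain per m^2: Δα = 0.76 − 0.05 = 0.71.
Area = ΔA/Δα = 21.338/0.71 = 30.1 m^2.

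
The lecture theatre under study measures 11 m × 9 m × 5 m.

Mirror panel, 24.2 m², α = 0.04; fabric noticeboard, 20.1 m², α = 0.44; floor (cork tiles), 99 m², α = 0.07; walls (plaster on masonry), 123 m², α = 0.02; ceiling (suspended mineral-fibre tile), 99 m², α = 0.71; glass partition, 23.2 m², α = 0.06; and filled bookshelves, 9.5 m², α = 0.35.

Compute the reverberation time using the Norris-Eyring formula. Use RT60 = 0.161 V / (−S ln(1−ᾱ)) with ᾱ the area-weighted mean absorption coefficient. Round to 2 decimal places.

0.74 s

Total surface area S = 24.2 + 20.1 + 99 + 123 + 99 + 23.2 + 9.5 = 398.0 m².
Absorption A = 24.2×0.04 + 20.1×0.44 + 99×0.07 + 123×0.02 + 99×0.71 + 23.2×0.06 + 9.5×0.35 = 94.209 sabins.
ᾱ = 94.209 / 398.0 = 0.2367.
−S·ln(1−ᾱ) = −398.0 × ln(1 − 0.2367) = 107.501.
V = 11 × 9 × 5 = 495 m³.
RT60 = 0.161 × 495 / 107.501 = 0.74 s.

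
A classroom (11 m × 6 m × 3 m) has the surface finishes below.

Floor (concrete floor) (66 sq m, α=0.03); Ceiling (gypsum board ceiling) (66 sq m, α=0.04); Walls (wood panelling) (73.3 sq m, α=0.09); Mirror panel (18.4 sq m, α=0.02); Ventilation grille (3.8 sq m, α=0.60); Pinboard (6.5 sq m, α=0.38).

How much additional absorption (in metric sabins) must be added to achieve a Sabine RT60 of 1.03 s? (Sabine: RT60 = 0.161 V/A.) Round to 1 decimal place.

14.6 sabins

Summing Sᵢαᵢ: 1.980 + 2.640 + 6.597 + 0.368 + 2.280 + 2.470 → A₁ = 16.335 sabins.
For T = 1.03 s, need A₂ = 0.161·V/T = 0.161·198/1.03 = 30.950 sabins.
ΔA = A₂ − A₁ = 30.950 − 16.335 = 14.6 sabins.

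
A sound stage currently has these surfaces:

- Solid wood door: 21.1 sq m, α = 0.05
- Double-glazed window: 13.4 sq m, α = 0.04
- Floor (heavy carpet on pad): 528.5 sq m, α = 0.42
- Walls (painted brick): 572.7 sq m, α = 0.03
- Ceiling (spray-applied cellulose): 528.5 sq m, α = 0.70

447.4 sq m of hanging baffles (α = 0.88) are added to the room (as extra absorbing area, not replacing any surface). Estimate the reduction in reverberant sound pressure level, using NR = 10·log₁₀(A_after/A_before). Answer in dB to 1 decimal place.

Equivalent absorption area: A_before = 21.1*0.05 + 13.4*0.04 + 528.5*0.42 + 572.7*0.03 + 528.5*0.70 = 610.692 sq m.
Added absorption = 447.4 × 0.88 = 393.712 sabins.
New total A_after = 1004.404 sabins.
Reduction = 10 log₁₀(A_after/A_before) = 10 log₁₀(1.6447) = 2.2 dB.

2.2 dB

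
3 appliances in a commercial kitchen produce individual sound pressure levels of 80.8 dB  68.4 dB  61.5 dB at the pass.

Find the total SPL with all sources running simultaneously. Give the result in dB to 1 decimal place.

Σ 10^(Lᵢ/10) = 1.286e+08.
Combined level = 10 log₁₀(1.286e+08) = 81.1 dB.

81.1 dB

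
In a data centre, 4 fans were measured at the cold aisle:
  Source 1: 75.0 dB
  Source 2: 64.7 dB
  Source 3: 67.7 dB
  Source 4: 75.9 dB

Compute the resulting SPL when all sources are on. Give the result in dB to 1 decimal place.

Converting to relative power and adding: 10^(75.0/10) + 10^(64.7/10) + 10^(67.7/10) + 10^(75.9/10) = 7.937e+07.
Combined level = 10 log₁₀(7.937e+07) = 79.0 dB.

79.0 dB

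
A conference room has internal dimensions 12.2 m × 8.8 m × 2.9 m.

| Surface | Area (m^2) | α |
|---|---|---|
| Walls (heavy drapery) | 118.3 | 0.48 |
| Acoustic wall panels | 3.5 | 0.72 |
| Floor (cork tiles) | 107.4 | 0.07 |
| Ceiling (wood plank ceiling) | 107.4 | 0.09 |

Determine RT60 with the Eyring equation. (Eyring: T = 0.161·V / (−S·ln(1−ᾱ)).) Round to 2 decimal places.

0.58 s

Total surface area S = 118.3 + 3.5 + 107.4 + 107.4 = 336.6 m^2.
Σ(Sᵢαᵢ) = 118.3·0.48 + 3.5·0.72 + 107.4·0.07 + 107.4·0.09 = 76.488.
ᾱ = 76.488 / 336.6 = 0.2272.
Eyring denominator: −S ln(1−ᾱ) = 86.754.
V = 12.2 × 8.8 × 2.9 = 311.344 m³.
T = 0.161·V/[−S·ln(1−ᾱ)] = 0.161·311.344/86.754 = 0.58 s.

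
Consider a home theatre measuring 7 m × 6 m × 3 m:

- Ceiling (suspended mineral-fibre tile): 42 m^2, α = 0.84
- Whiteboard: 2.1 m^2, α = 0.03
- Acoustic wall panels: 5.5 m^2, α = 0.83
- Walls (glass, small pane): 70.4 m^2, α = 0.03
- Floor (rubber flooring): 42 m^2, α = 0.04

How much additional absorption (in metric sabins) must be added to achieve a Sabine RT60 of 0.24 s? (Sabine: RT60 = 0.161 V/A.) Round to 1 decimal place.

40.8 sabins

Equivalent absorption area: A₁ = 42×0.84 + 2.1×0.03 + 5.5×0.83 + 70.4×0.03 + 42×0.04 = 43.700 m^2.
Target A₂ = 0.161·126/0.24 = 84.525 sabins (V = 126 m³).
Shortfall: 84.525 − 43.700 = 40.8 sabins.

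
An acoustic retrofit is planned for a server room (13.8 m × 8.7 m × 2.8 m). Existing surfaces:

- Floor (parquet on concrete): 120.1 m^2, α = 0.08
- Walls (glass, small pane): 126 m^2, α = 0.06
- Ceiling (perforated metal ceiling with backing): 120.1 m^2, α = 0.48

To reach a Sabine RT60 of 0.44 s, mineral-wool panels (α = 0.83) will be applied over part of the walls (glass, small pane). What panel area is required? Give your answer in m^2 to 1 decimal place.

Summing Sᵢαᵢ: 9.608 + 7.560 + 57.648 → A₁ = 74.816 sabins.
V = 336.168 m³. Target absorption A₂ = 0.161 × 336.168 / 0.44 = 123.007 sabins.
Absorption to add: 123.007 − 74.816 = 48.191 sabins.
Net gain per m^2: Δα = 0.83 − 0.06 = 0.77.
Area = ΔA/Δα = 48.191/0.77 = 62.6 m^2.

62.6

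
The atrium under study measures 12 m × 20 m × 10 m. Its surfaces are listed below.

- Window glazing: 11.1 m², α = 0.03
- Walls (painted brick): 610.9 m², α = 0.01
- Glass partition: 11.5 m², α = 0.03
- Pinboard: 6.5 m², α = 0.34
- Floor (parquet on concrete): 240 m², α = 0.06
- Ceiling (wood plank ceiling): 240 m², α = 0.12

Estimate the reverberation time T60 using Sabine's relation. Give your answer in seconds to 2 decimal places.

Summing Sᵢαᵢ: 0.333 + 6.109 + 0.345 + 2.210 + 14.400 + 28.800 → A = 52.197 sabins.
Volume V = 12 × 20 × 10 = 2400 m³.
T = 0.161 V/A = 0.161·2400/52.197 = 7.40 s.

7.40 s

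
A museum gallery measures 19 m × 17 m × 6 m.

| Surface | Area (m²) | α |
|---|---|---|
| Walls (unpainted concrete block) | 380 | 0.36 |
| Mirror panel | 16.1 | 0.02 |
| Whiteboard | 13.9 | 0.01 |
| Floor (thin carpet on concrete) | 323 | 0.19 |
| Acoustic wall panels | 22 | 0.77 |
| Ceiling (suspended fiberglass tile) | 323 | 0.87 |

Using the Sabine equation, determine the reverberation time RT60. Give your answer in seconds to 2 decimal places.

0.63 s

Equivalent absorption area: A = 380·0.36 + 16.1·0.02 + 13.9·0.01 + 323·0.19 + 22·0.77 + 323·0.87 = 496.581 m².
Volume V = 19 × 17 × 6 = 1938 m³.
Sabine: RT60 = 0.161 × 1938 / 496.581 = 0.63 s.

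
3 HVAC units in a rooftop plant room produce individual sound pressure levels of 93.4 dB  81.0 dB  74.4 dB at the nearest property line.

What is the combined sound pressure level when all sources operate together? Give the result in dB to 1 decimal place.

93.7 dB

Σ 10^(Lᵢ/10) = 2.341e+09.
Combined level = 10 log₁₀(2.341e+09) = 93.7 dB.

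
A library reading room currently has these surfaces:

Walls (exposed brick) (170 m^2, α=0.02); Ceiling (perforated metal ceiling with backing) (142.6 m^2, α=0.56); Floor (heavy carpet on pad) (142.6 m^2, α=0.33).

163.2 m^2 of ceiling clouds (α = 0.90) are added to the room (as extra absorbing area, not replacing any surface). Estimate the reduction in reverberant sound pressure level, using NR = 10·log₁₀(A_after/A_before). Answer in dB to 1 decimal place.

Total absorption A_before = 170*0.02 + 142.6*0.56 + 142.6*0.33
  = 3.400 + 79.856 + 47.058 = 130.314 m^2 sabins.
Treatment contributes 163.2·0.90 = 146.880 sabins.
A_after = 130.314 + 146.880 = 277.194 sabins.
Reduction = 10 log₁₀(A_after/A_before) = 10 log₁₀(2.1271) = 3.3 dB.

3.3 dB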